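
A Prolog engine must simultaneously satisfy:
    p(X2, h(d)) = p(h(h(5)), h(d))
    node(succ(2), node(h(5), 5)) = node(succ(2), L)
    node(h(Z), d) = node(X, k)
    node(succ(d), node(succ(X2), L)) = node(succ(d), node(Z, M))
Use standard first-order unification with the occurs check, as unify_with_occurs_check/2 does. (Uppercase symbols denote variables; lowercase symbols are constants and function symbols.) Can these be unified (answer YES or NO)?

NO

Decompose p/2: X2 = h(h(5)),  h(d) = h(d).
Bind X2 := h(h(5)); substituting into the one remaining equation that mentions X2 gives: node(succ(d), node(succ(h(h(5))), L)) = node(succ(d), node(Z, M)).
Delete trivial equation h(d) = h(d).
Decompose node/2: succ(2) = succ(2),  node(h(5), 5) = L.
Delete trivial equation succ(2) = succ(2).
Bind L := node(h(5), 5); substituting into the one remaining equation that mentions L gives: node(succ(d), node(succ(h(h(5))), node(h(5), 5))) = node(succ(d), node(Z, M)).
Decompose node/2: h(Z) = X,  d = k.
Bind X := h(Z); no other remaining equation mentions X.
Clash: constants d and k differ; no unifier exists.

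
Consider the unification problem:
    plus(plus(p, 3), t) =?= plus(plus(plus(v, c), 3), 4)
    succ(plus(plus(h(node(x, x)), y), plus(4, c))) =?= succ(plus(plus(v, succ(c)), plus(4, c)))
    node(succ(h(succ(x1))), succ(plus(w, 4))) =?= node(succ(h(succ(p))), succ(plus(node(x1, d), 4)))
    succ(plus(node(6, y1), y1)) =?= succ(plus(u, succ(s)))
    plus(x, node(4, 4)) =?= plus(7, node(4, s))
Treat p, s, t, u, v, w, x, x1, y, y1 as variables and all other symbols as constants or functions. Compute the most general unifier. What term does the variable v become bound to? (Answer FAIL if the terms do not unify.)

h(node(7, 7))

Decompose plus/2: plus(p, 3) =?= plus(plus(v, c), 3),  t =?= 4.
Decompose plus/2: p =?= plus(v, c),  3 =?= 3.
Bind p := plus(v, c); substituting into the one remaining equation that mentions p gives: node(succ(h(succ(x1))), succ(plus(w, 4))) =?= node(succ(h(succ(plus(v, c)))), succ(plus(node(x1, d), 4))).
Delete trivial equation 3 =?= 3.
Bind t := 4; no other remaining equation mentions t.
Decompose succ/1: plus(plus(h(node(x, x)), y), plus(4, c)) =?= plus(plus(v, succ(c)), plus(4, c)).
Decompose plus/2: plus(h(node(x, x)), y) =?= plus(v, succ(c)),  plus(4, c) =?= plus(4, c).
Decompose plus/2: h(node(x, x)) =?= v,  y =?= succ(c).
Bind v := h(node(x, x)); substituting into the one remaining equation that mentions v gives: node(succ(h(succ(x1))), succ(plus(w, 4))) =?= node(succ(h(succ(plus(h(node(x, x)), c)))), succ(plus(node(x1, d), 4))). Substituting into the earlier binding gives p := plus(h(node(x, x)), c).
Bind y := succ(c); no other remaining equation mentions y.
Delete trivial equation plus(4, c) =?= plus(4, c).
Decompose node/2: succ(h(succ(x1))) =?= succ(h(succ(plus(h(node(x, x)), c)))),  succ(plus(w, 4)) =?= succ(plus(node(x1, d), 4)).
Decompose succ/1: h(succ(x1)) =?= h(succ(plus(h(node(x, x)), c))).
Decompose h/1: succ(x1) =?= succ(plus(h(node(x, x)), c)).
Decompose succ/1: x1 =?= plus(h(node(x, x)), c).
Bind x1 := plus(h(node(x, x)), c); substituting into the one remaining equation that mentions x1 gives: succ(plus(w, 4)) =?= succ(plus(node(plus(h(node(x, x)), c), d), 4)).
Decompose succ/1: plus(w, 4) =?= plus(node(plus(h(node(x, x)), c), d), 4).
Decompose plus/2: w =?= node(plus(h(node(x, x)), c), d),  4 =?= 4.
Bind w := node(plus(h(node(x, x)), c), d); no other remaining equation mentions w.
Delete trivial equation 4 =?= 4.
Decompose succ/1: plus(node(6, y1), y1) =?= plus(u, succ(s)).
Decompose plus/2: node(6, y1) =?= u,  y1 =?= succ(s).
Bind u := node(6, y1); no other remaining equation mentions u.
Bind y1 := succ(s); no other remaining equation mentions y1. Substituting into the earlier binding gives u := node(6, succ(s)).
Decompose plus/2: x =?= 7,  node(4, 4) =?= node(4, s).
Bind x := 7; no other remaining equation mentions x. Substituting into the earlier bindings gives p := plus(h(node(7, 7)), c), v := h(node(7, 7)), x1 := plus(h(node(7, 7)), c), w := node(plus(h(node(7, 7)), c), d).
Decompose node/2: 4 =?= 4,  4 =?= s.
Delete trivial equation 4 =?= 4.
Bind s := 4. Substituting into the earlier bindings gives u := node(6, succ(4)), y1 := succ(4).
MGU = { p := plus(h(node(7, 7)), c), t := 4, v := h(node(7, 7)), y := succ(c), x1 := plus(h(node(7, 7)), c), w := node(plus(h(node(7, 7)), c), d), u := node(6, succ(4)), y1 := succ(4), x := 7, s := 4 }, so v := h(node(7, 7)).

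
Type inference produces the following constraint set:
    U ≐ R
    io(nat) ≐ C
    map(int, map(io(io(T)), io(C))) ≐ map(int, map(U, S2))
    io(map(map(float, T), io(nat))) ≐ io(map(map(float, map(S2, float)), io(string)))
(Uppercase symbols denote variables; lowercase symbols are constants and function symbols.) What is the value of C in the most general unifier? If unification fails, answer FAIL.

Bind U := R; substituting into the one remaining equation that mentions U gives: map(int, map(io(io(T)), io(C))) ≐ map(int, map(R, S2)).
Bind C := io(nat); substituting into the one remaining equation that mentions C gives: map(int, map(io(io(T)), io(io(nat)))) ≐ map(int, map(R, S2)).
Decompose map/2: int ≐ int,  map(io(io(T)), io(io(nat))) ≐ map(R, S2).
Delete trivial equation int ≐ int.
Decompose map/2: io(io(T)) ≐ R,  io(io(nat)) ≐ S2.
Bind R := io(io(T)); no other remaining equation mentions R. Substituting into the earlier binding gives U := io(io(T)).
Bind S2 := io(io(nat)); substituting into the remaining equation gives: io(map(map(float, T), io(nat))) ≐ io(map(map(float, map(io(io(nat)), float)), io(string))).
Decompose io/1: map(map(float, T), io(nat)) ≐ map(map(float, map(io(io(nat)), float)), io(string)).
Decompose map/2: map(float, T) ≐ map(float, map(io(io(nat)), float)),  io(nat) ≐ io(string).
Decompose map/2: float ≐ float,  T ≐ map(io(io(nat)), float).
Delete trivial equation float ≐ float.
Bind T := map(io(io(nat)), float); no other remaining equation mentions T. Substituting into the earlier bindings gives U := io(io(map(io(io(nat)), float))), R := io(io(map(io(io(nat)), float))).
Decompose io/1: nat ≐ string.
Clash: constants nat and string differ; no unifier exists.

FAIL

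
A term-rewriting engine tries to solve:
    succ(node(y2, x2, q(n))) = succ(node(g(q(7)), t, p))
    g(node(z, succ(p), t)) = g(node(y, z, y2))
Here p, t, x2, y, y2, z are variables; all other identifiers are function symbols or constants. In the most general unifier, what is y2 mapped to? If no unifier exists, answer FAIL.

g(q(7))

Decompose succ/1: node(y2, x2, q(n)) = node(g(q(7)), t, p).
Decompose node/3: y2 = g(q(7)),  x2 = t,  q(n) = p.
Bind y2 := g(q(7)); substituting into the one remaining equation that mentions y2 gives: g(node(z, succ(p), t)) = g(node(y, z, g(q(7)))).
Bind x2 := t; no other remaining equation mentions x2.
Bind p := q(n); substituting into the remaining equation gives: g(node(z, succ(q(n)), t)) = g(node(y, z, g(q(7)))).
Decompose g/1: node(z, succ(q(n)), t) = node(y, z, g(q(7))).
Decompose node/3: z = y,  succ(q(n)) = z,  t = g(q(7)).
Bind z := y; substituting into the one remaining equation that mentions z gives: succ(q(n)) = y.
Bind y := succ(q(n)); no other remaining equation mentions y. Substituting into the earlier binding gives z := succ(q(n)).
Bind t := g(q(7)). Substituting into the earlier binding gives x2 := g(q(7)).
MGU = { y2 -> g(q(7)), x2 -> g(q(7)), p -> q(n), z -> succ(q(n)), y -> succ(q(n)), t -> g(q(7)) }, so y2 -> g(q(7)).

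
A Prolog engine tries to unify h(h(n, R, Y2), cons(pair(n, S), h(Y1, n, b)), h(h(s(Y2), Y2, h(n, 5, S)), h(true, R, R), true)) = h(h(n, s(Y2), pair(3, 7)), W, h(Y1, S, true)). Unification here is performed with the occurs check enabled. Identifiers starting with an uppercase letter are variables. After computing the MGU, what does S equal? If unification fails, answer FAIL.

h(true, s(pair(3, 7)), s(pair(3, 7)))

Decompose h/3: h(n, R, Y2) = h(n, s(Y2), pair(3, 7)),  cons(pair(n, S), h(Y1, n, b)) = W,  h(h(s(Y2), Y2, h(n, 5, S)), h(true, R, R), true) = h(Y1, S, true).
Decompose h/3: n = n,  R = s(Y2),  Y2 = pair(3, 7).
Delete trivial equation n = n.
Bind R := s(Y2); substituting into the one remaining equation that mentions R gives: h(h(s(Y2), Y2, h(n, 5, S)), h(true, s(Y2), s(Y2)), true) = h(Y1, S, true).
Bind Y2 := pair(3, 7); substituting into the one remaining equation that mentions Y2 gives: h(h(s(pair(3, 7)), pair(3, 7), h(n, 5, S)), h(true, s(pair(3, 7)), s(pair(3, 7))), true) = h(Y1, S, true). Substituting into the earlier binding gives R := s(pair(3, 7)).
Bind W := cons(pair(n, S), h(Y1, n, b)); no other remaining equation mentions W.
Decompose h/3: h(s(pair(3, 7)), pair(3, 7), h(n, 5, S)) = Y1,  h(true, s(pair(3, 7)), s(pair(3, 7))) = S,  true = true.
Bind Y1 := h(s(pair(3, 7)), pair(3, 7), h(n, 5, S)); no other remaining equation mentions Y1. Substituting into the earlier binding gives W := cons(pair(n, S), h(h(s(pair(3, 7)), pair(3, 7), h(n, 5, S)), n, b)).
Bind S := h(true, s(pair(3, 7)), s(pair(3, 7))); no other remaining equation mentions S. Substituting into the earlier bindings gives W := cons(pair(n, h(true, s(pair(3, 7)), s(pair(3, 7)))), h(h(s(pair(3, 7)), pair(3, 7), h(n, 5, h(true, s(pair(3, 7)), s(pair(3, 7))))), n, b)), Y1 := h(s(pair(3, 7)), pair(3, 7), h(n, 5, h(true, s(pair(3, 7)), s(pair(3, 7))))).
Delete trivial equation true = true.
MGU = { R ↦ s(pair(3, 7)), Y2 ↦ pair(3, 7), W ↦ cons(pair(n, h(true, s(pair(3, 7)), s(pair(3, 7)))), h(h(s(pair(3, 7)), pair(3, 7), h(n, 5, h(true, s(pair(3, 7)), s(pair(3, 7))))), n, b)), Y1 ↦ h(s(pair(3, 7)), pair(3, 7), h(n, 5, h(true, s(pair(3, 7)), s(pair(3, 7))))), S ↦ h(true, s(pair(3, 7)), s(pair(3, 7))) }, so S ↦ h(true, s(pair(3, 7)), s(pair(3, 7))).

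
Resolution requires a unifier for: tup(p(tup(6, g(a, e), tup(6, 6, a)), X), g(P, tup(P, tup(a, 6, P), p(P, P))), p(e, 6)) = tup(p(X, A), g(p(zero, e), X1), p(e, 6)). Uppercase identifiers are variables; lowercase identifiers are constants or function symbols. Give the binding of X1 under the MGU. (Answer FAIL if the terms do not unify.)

tup(p(zero, e), tup(a, 6, p(zero, e)), p(p(zero, e), p(zero, e)))

Decompose tup/3: p(tup(6, g(a, e), tup(6, 6, a)), X) = p(X, A),  g(P, tup(P, tup(a, 6, P), p(P, P))) = g(p(zero, e), X1),  p(e, 6) = p(e, 6).
Decompose p/2: tup(6, g(a, e), tup(6, 6, a)) = X,  X = A.
Bind X := tup(6, g(a, e), tup(6, 6, a)); substituting into the one remaining equation that mentions X gives: tup(6, g(a, e), tup(6, 6, a)) = A.
Bind A := tup(6, g(a, e), tup(6, 6, a)); no other remaining equation mentions A.
Decompose g/2: P = p(zero, e),  tup(P, tup(a, 6, P), p(P, P)) = X1.
Bind P := p(zero, e); substituting into the one remaining equation that mentions P gives: tup(p(zero, e), tup(a, 6, p(zero, e)), p(p(zero, e), p(zero, e))) = X1.
Bind X1 := tup(p(zero, e), tup(a, 6, p(zero, e)), p(p(zero, e), p(zero, e))); no other remaining equation mentions X1.
Delete trivial equation p(e, 6) = p(e, 6).
MGU = { X ↦ tup(6, g(a, e), tup(6, 6, a)), A ↦ tup(6, g(a, e), tup(6, 6, a)), P ↦ p(zero, e), X1 ↦ tup(p(zero, e), tup(a, 6, p(zero, e)), p(p(zero, e), p(zero, e))) }, so X1 ↦ tup(p(zero, e), tup(a, 6, p(zero, e)), p(p(zero, e), p(zero, e))).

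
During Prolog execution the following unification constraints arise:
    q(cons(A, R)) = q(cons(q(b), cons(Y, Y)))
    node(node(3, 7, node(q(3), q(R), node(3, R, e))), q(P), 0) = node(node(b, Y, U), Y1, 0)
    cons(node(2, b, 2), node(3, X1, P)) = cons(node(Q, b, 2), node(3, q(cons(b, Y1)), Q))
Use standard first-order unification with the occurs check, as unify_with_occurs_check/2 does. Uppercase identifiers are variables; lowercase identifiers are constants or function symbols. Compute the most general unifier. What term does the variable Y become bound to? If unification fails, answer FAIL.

Decompose q/1: cons(A, R) = cons(q(b), cons(Y, Y)).
Decompose cons/2: A = q(b),  R = cons(Y, Y).
Bind A := q(b); no other remaining equation mentions A.
Bind R := cons(Y, Y); substituting into the one remaining equation that mentions R gives: node(node(3, 7, node(q(3), q(cons(Y, Y)), node(3, cons(Y, Y), e))), q(P), 0) = node(node(b, Y, U), Y1, 0).
Decompose node/3: node(3, 7, node(q(3), q(cons(Y, Y)), node(3, cons(Y, Y), e))) = node(b, Y, U),  q(P) = Y1,  0 = 0.
Decompose node/3: 3 = b,  7 = Y,  node(q(3), q(cons(Y, Y)), node(3, cons(Y, Y), e)) = U.
Clash: constants 3 and b differ; no unifier exists.

FAIL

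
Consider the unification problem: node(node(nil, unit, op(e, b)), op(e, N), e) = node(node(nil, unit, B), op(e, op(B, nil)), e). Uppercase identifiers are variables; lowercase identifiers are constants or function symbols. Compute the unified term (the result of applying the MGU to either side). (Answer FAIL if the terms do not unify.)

Decompose node/3: node(nil, unit, op(e, b)) = node(nil, unit, B),  op(e, N) = op(e, op(B, nil)),  e = e.
Decompose node/3: nil = nil,  unit = unit,  op(e, b) = B.
Delete trivial equation nil = nil.
Delete trivial equation unit = unit.
Bind B := op(e, b); substituting into the one remaining equation that mentions B gives: op(e, N) = op(e, op(op(e, b), nil)).
Decompose op/2: e = e,  N = op(op(e, b), nil).
Delete trivial equation e = e.
Bind N := op(op(e, b), nil); no other remaining equation mentions N.
Delete trivial equation e = e.
Applying the MGU to either side gives node(node(nil, unit, op(e, b)), op(e, op(op(e, b), nil)), e).

node(node(nil, unit, op(e, b)), op(e, op(op(e, b), nil)), e)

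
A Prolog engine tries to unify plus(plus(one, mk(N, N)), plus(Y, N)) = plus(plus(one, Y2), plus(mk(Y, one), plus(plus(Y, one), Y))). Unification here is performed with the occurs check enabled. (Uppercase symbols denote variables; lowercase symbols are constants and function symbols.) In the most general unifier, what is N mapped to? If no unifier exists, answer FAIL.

Decompose plus/2: plus(one, mk(N, N)) = plus(one, Y2),  plus(Y, N) = plus(mk(Y, one), plus(plus(Y, one), Y)).
Decompose plus/2: one = one,  mk(N, N) = Y2.
Delete trivial equation one = one.
Bind Y2 := mk(N, N); no other remaining equation mentions Y2.
Decompose plus/2: Y = mk(Y, one),  N = plus(plus(Y, one), Y).
Occurs check fails: Y occurs in mk(Y, one); the equation Y = mk(Y, one) has no finite solution.

FAIL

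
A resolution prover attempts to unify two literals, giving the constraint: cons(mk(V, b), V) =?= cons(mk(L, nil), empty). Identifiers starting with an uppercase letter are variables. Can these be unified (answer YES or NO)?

Decompose cons/2: mk(V, b) =?= mk(L, nil),  V =?= empty.
Decompose mk/2: V =?= L,  b =?= nil.
Bind V := L; substituting into the one remaining equation that mentions V gives: L =?= empty.
Clash: constants b and nil differ; no unifier exists.

NO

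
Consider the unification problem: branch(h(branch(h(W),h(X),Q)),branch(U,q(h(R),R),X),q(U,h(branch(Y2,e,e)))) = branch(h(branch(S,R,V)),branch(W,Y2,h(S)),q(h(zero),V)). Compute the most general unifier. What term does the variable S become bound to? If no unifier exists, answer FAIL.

h(h(zero))

Decompose branch/3: h(branch(h(W),h(X),Q)) = h(branch(S,R,V)),  branch(U,q(h(R),R),X) = branch(W,Y2,h(S)),  q(U,h(branch(Y2,e,e))) = q(h(zero),V).
Decompose h/1: branch(h(W),h(X),Q) = branch(S,R,V).
Decompose branch/3: h(W) = S,  h(X) = R,  Q = V.
Bind S := h(W); substituting into the one remaining equation that mentions S gives: branch(U,q(h(R),R),X) = branch(W,Y2,h(h(W))).
Bind R := h(X); substituting into the one remaining equation that mentions R gives: branch(U,q(h(h(X)),h(X)),X) = branch(W,Y2,h(h(W))).
Bind Q := V; no other remaining equation mentions Q.
Decompose branch/3: U = W,  q(h(h(X)),h(X)) = Y2,  X = h(h(W)).
Bind U := W; substituting into the one remaining equation that mentions U gives: q(W,h(branch(Y2,e,e))) = q(h(zero),V).
Bind Y2 := q(h(h(X)),h(X)); substituting into the one remaining equation that mentions Y2 gives: q(W,h(branch(q(h(h(X)),h(X)),e,e))) = q(h(zero),V).
Bind X := h(h(W)); substituting into the remaining equation gives: q(W,h(branch(q(h(h(h(h(W)))),h(h(h(W)))),e,e))) = q(h(zero),V). Substituting into the earlier bindings gives R := h(h(h(W))), Y2 := q(h(h(h(h(W)))),h(h(h(W)))).
Decompose q/2: W = h(zero),  h(branch(q(h(h(h(h(W)))),h(h(h(W)))),e,e)) = V.
Bind W := h(zero); substituting into the remaining equation gives: h(branch(q(h(h(h(h(h(zero))))),h(h(h(h(zero))))),e,e)) = V. Substituting into the earlier bindings gives S := h(h(zero)), R := h(h(h(h(zero)))), U := h(zero), Y2 := q(h(h(h(h(h(zero))))),h(h(h(h(zero))))), X := h(h(h(zero))).
Bind V := h(branch(q(h(h(h(h(h(zero))))),h(h(h(h(zero))))),e,e)). Substituting into the earlier binding gives Q := h(branch(q(h(h(h(h(h(zero))))),h(h(h(h(zero))))),e,e)).
MGU = { S ↦ h(h(zero)), R ↦ h(h(h(h(zero)))), Q ↦ h(branch(q(h(h(h(h(h(zero))))),h(h(h(h(zero))))),e,e)), U ↦ h(zero), Y2 ↦ q(h(h(h(h(h(zero))))),h(h(h(h(zero))))), X ↦ h(h(h(zero))), W ↦ h(zero), V ↦ h(branch(q(h(h(h(h(h(zero))))),h(h(h(h(zero))))),e,e)) }, so S ↦ h(h(zero)).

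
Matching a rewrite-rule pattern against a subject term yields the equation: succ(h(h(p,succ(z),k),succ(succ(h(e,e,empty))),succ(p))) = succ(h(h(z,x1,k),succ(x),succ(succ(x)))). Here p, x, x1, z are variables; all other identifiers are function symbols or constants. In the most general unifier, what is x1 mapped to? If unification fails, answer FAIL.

Decompose succ/1: h(h(p,succ(z),k),succ(succ(h(e,e,empty))),succ(p)) = h(h(z,x1,k),succ(x),succ(succ(x))).
Decompose h/3: h(p,succ(z),k) = h(z,x1,k),  succ(succ(h(e,e,empty))) = succ(x),  succ(p) = succ(succ(x)).
Decompose h/3: p = z,  succ(z) = x1,  k = k.
Bind p := z; substituting into the one remaining equation that mentions p gives: succ(z) = succ(succ(x)).
Bind x1 := succ(z); no other remaining equation mentions x1.
Delete trivial equation k = k.
Decompose succ/1: succ(h(e,e,empty)) = x.
Bind x := succ(h(e,e,empty)); substituting into the remaining equation gives: succ(z) = succ(succ(succ(h(e,e,empty)))).
Decompose succ/1: z = succ(succ(h(e,e,empty))).
Bind z := succ(succ(h(e,e,empty))). Substituting into the earlier bindings gives p := succ(succ(h(e,e,empty))), x1 := succ(succ(succ(h(e,e,empty)))).
MGU = { p := succ(succ(h(e,e,empty))), x1 := succ(succ(succ(h(e,e,empty)))), x := succ(h(e,e,empty)), z := succ(succ(h(e,e,empty))) }, so x1 := succ(succ(succ(h(e,e,empty)))).

succ(succ(succ(h(e,e,empty))))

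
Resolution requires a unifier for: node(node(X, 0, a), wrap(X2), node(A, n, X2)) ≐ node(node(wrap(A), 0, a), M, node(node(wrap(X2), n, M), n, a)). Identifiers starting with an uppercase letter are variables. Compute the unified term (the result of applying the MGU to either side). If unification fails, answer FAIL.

node(node(wrap(node(wrap(a), n, wrap(a))), 0, a), wrap(a), node(node(wrap(a), n, wrap(a)), n, a))

Decompose node/3: node(X, 0, a) ≐ node(wrap(A), 0, a),  wrap(X2) ≐ M,  node(A, n, X2) ≐ node(node(wrap(X2), n, M), n, a).
Decompose node/3: X ≐ wrap(A),  0 ≐ 0,  a ≐ a.
Bind X := wrap(A); no other remaining equation mentions X.
Delete trivial equation 0 ≐ 0.
Delete trivial equation a ≐ a.
Bind M := wrap(X2); substituting into the remaining equation gives: node(A, n, X2) ≐ node(node(wrap(X2), n, wrap(X2)), n, a).
Decompose node/3: A ≐ node(wrap(X2), n, wrap(X2)),  n ≐ n,  X2 ≐ a.
Bind A := node(wrap(X2), n, wrap(X2)); no other remaining equation mentions A. Substituting into the earlier binding gives X := wrap(node(wrap(X2), n, wrap(X2))).
Delete trivial equation n ≐ n.
Bind X2 := a. Substituting into the earlier bindings gives X := wrap(node(wrap(a), n, wrap(a))), M := wrap(a), A := node(wrap(a), n, wrap(a)).
Applying the MGU to either side gives node(node(wrap(node(wrap(a), n, wrap(a))), 0, a), wrap(a), node(node(wrap(a), n, wrap(a)), n, a)).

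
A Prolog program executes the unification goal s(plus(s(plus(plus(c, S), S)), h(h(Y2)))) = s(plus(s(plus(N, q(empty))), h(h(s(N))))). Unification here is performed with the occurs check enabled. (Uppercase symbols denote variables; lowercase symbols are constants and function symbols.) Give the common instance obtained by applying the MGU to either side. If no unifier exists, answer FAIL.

Decompose s/1: plus(s(plus(plus(c, S), S)), h(h(Y2))) = plus(s(plus(N, q(empty))), h(h(s(N)))).
Decompose plus/2: s(plus(plus(c, S), S)) = s(plus(N, q(empty))),  h(h(Y2)) = h(h(s(N))).
Decompose s/1: plus(plus(c, S), S) = plus(N, q(empty)).
Decompose plus/2: plus(c, S) = N,  S = q(empty).
Bind N := plus(c, S); substituting into the one remaining equation that mentions N gives: h(h(Y2)) = h(h(s(plus(c, S)))).
Bind S := q(empty); substituting into the remaining equation gives: h(h(Y2)) = h(h(s(plus(c, q(empty))))). Substituting into the earlier binding gives N := plus(c, q(empty)).
Decompose h/1: h(Y2) = h(s(plus(c, q(empty)))).
Decompose h/1: Y2 = s(plus(c, q(empty))).
Bind Y2 := s(plus(c, q(empty))).
Applying the MGU to either side gives s(plus(s(plus(plus(c, q(empty)), q(empty))), h(h(s(plus(c, q(empty))))))).

s(plus(s(plus(plus(c, q(empty)), q(empty))), h(h(s(plus(c, q(empty)))))))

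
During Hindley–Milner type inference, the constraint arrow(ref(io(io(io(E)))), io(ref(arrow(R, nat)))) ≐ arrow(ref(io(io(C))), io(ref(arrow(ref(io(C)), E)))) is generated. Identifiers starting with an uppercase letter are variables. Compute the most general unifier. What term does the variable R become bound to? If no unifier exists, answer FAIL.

Decompose arrow/2: ref(io(io(io(E)))) ≐ ref(io(io(C))),  io(ref(arrow(R, nat))) ≐ io(ref(arrow(ref(io(C)), E))).
Decompose ref/1: io(io(io(E))) ≐ io(io(C)).
Decompose io/1: io(io(E)) ≐ io(C).
Decompose io/1: io(E) ≐ C.
Bind C := io(E); substituting into the remaining equation gives: io(ref(arrow(R, nat))) ≐ io(ref(arrow(ref(io(io(E))), E))).
Decompose io/1: ref(arrow(R, nat)) ≐ ref(arrow(ref(io(io(E))), E)).
Decompose ref/1: arrow(R, nat) ≐ arrow(ref(io(io(E))), E).
Decompose arrow/2: R ≐ ref(io(io(E))),  nat ≐ E.
Bind R := ref(io(io(E))); no other remaining equation mentions R.
Bind E := nat. Substituting into the earlier bindings gives C := io(nat), R := ref(io(io(nat))).
MGU = { C -> io(nat), R -> ref(io(io(nat))), E -> nat }, so R -> ref(io(io(nat))).

ref(io(io(nat)))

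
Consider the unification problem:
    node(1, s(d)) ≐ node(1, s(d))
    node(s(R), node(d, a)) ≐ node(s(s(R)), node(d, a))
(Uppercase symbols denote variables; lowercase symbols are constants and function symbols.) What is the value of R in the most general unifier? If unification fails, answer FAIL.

FAIL

Delete trivial equation node(1, s(d)) ≐ node(1, s(d)).
Decompose node/2: s(R) ≐ s(s(R)),  node(d, a) ≐ node(d, a).
Decompose s/1: R ≐ s(R).
Occurs check fails: R occurs in s(R); the equation R ≐ s(R) has no finite solution.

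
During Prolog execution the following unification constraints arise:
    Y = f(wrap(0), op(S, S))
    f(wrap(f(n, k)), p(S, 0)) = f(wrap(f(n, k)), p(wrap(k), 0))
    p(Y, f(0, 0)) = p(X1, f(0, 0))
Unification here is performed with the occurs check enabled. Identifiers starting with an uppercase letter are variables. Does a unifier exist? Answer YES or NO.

YES

Bind Y := f(wrap(0), op(S, S)); substituting into the one remaining equation that mentions Y gives: p(f(wrap(0), op(S, S)), f(0, 0)) = p(X1, f(0, 0)).
Decompose f/2: wrap(f(n, k)) = wrap(f(n, k)),  p(S, 0) = p(wrap(k), 0).
Delete trivial equation wrap(f(n, k)) = wrap(f(n, k)).
Decompose p/2: S = wrap(k),  0 = 0.
Bind S := wrap(k); substituting into the one remaining equation that mentions S gives: p(f(wrap(0), op(wrap(k), wrap(k))), f(0, 0)) = p(X1, f(0, 0)). Substituting into the earlier binding gives Y := f(wrap(0), op(wrap(k), wrap(k))).
Delete trivial equation 0 = 0.
Decompose p/2: f(wrap(0), op(wrap(k), wrap(k))) = X1,  f(0, 0) = f(0, 0).
Bind X1 := f(wrap(0), op(wrap(k), wrap(k))); no other remaining equation mentions X1.
Delete trivial equation f(0, 0) = f(0, 0).
No equations remain and no clash or occurs-check failure arose, so a unifier exists.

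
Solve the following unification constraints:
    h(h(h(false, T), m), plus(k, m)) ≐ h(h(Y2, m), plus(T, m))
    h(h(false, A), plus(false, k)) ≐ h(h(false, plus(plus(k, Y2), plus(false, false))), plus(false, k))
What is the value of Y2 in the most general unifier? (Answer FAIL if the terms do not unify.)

Decompose h/2: h(h(false, T), m) ≐ h(Y2, m),  plus(k, m) ≐ plus(T, m).
Decompose h/2: h(false, T) ≐ Y2,  m ≐ m.
Bind Y2 := h(false, T); substituting into the one remaining equation that mentions Y2 gives: h(h(false, A), plus(false, k)) ≐ h(h(false, plus(plus(k, h(false, T)), plus(false, false))), plus(false, k)).
Delete trivial equation m ≐ m.
Decompose plus/2: k ≐ T,  m ≐ m.
Bind T := k; substituting into the one remaining equation that mentions T gives: h(h(false, A), plus(false, k)) ≐ h(h(false, plus(plus(k, h(false, k)), plus(false, false))), plus(false, k)). Substituting into the earlier binding gives Y2 := h(false, k).
Delete trivial equation m ≐ m.
Decompose h/2: h(false, A) ≐ h(false, plus(plus(k, h(false, k)), plus(false, false))),  plus(false, k) ≐ plus(false, k).
Decompose h/2: false ≐ false,  A ≐ plus(plus(k, h(false, k)), plus(false, false)).
Delete trivial equation false ≐ false.
Bind A := plus(plus(k, h(false, k)), plus(false, false)); no other remaining equation mentions A.
Delete trivial equation plus(false, k) ≐ plus(false, k).
MGU = { Y2 := h(false, k), T := k, A := plus(plus(k, h(false, k)), plus(false, false)) }, so Y2 := h(false, k).

h(false, k)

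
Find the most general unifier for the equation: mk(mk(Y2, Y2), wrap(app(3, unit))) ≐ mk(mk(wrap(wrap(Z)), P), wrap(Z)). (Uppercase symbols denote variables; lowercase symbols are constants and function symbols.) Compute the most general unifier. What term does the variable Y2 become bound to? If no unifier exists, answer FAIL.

wrap(wrap(app(3, unit)))

Decompose mk/2: mk(Y2, Y2) ≐ mk(wrap(wrap(Z)), P),  wrap(app(3, unit)) ≐ wrap(Z).
Decompose mk/2: Y2 ≐ wrap(wrap(Z)),  Y2 ≐ P.
Bind Y2 := wrap(wrap(Z)); substituting into the one remaining equation that mentions Y2 gives: wrap(wrap(Z)) ≐ P.
Bind P := wrap(wrap(Z)); no other remaining equation mentions P.
Decompose wrap/1: app(3, unit) ≐ Z.
Bind Z := app(3, unit). Substituting into the earlier bindings gives Y2 := wrap(wrap(app(3, unit))), P := wrap(wrap(app(3, unit))).
MGU = { Y2 -> wrap(wrap(app(3, unit))), P -> wrap(wrap(app(3, unit))), Z -> app(3, unit) }, so Y2 -> wrap(wrap(app(3, unit))).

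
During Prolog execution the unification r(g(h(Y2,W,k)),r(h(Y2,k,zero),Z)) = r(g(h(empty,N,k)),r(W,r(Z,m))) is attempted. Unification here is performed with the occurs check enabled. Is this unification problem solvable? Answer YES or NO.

Decompose r/2: g(h(Y2,W,k)) = g(h(empty,N,k)),  r(h(Y2,k,zero),Z) = r(W,r(Z,m)).
Decompose g/1: h(Y2,W,k) = h(empty,N,k).
Decompose h/3: Y2 = empty,  W = N,  k = k.
Bind Y2 := empty; substituting into the one remaining equation that mentions Y2 gives: r(h(empty,k,zero),Z) = r(W,r(Z,m)).
Bind W := N; substituting into the one remaining equation that mentions W gives: r(h(empty,k,zero),Z) = r(N,r(Z,m)).
Delete trivial equation k = k.
Decompose r/2: h(empty,k,zero) = N,  Z = r(Z,m).
Bind N := h(empty,k,zero); no other remaining equation mentions N. Substituting into the earlier binding gives W := h(empty,k,zero).
Occurs check fails: Z occurs in r(Z,m); the equation Z = r(Z,m) has no finite solution.

NO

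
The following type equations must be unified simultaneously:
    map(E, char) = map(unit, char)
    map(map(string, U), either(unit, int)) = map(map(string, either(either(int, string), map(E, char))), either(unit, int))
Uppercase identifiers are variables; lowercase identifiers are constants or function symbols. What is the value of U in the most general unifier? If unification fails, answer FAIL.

Decompose map/2: E = unit,  char = char.
Bind E := unit; substituting into the one remaining equation that mentions E gives: map(map(string, U), either(unit, int)) = map(map(string, either(either(int, string), map(unit, char))), either(unit, int)).
Delete trivial equation char = char.
Decompose map/2: map(string, U) = map(string, either(either(int, string), map(unit, char))),  either(unit, int) = either(unit, int).
Decompose map/2: string = string,  U = either(either(int, string), map(unit, char)).
Delete trivial equation string = string.
Bind U := either(either(int, string), map(unit, char)); no other remaining equation mentions U.
Delete trivial equation either(unit, int) = either(unit, int).
MGU = { E -> unit, U -> either(either(int, string), map(unit, char)) }, so U -> either(either(int, string), map(unit, char)).

either(either(int, string), map(unit, char))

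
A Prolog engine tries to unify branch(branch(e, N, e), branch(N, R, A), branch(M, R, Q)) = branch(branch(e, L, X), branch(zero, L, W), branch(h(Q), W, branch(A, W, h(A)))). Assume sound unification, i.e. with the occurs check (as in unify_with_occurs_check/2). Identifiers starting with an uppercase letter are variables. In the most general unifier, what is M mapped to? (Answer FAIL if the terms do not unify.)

Decompose branch/3: branch(e, N, e) = branch(e, L, X),  branch(N, R, A) = branch(zero, L, W),  branch(M, R, Q) = branch(h(Q), W, branch(A, W, h(A))).
Decompose branch/3: e = e,  N = L,  e = X.
Delete trivial equation e = e.
Bind N := L; substituting into the one remaining equation that mentions N gives: branch(L, R, A) = branch(zero, L, W).
Bind X := e; no other remaining equation mentions X.
Decompose branch/3: L = zero,  R = L,  A = W.
Bind L := zero; substituting into the one remaining equation that mentions L gives: R = zero. Substituting into the earlier binding gives N := zero.
Bind R := zero; substituting into the one remaining equation that mentions R gives: branch(M, zero, Q) = branch(h(Q), W, branch(A, W, h(A))).
Bind A := W; substituting into the remaining equation gives: branch(M, zero, Q) = branch(h(Q), W, branch(W, W, h(W))).
Decompose branch/3: M = h(Q),  zero = W,  Q = branch(W, W, h(W)).
Bind M := h(Q); no other remaining equation mentions M.
Bind W := zero; substituting into the remaining equation gives: Q = branch(zero, zero, h(zero)). Substituting into the earlier binding gives A := zero.
Bind Q := branch(zero, zero, h(zero)). Substituting into the earlier binding gives M := h(branch(zero, zero, h(zero))).
MGU = { N -> zero, X -> e, L -> zero, R -> zero, A -> zero, M -> h(branch(zero, zero, h(zero))), W -> zero, Q -> branch(zero, zero, h(zero)) }, so M -> h(branch(zero, zero, h(zero))).

h(branch(zero, zero, h(zero)))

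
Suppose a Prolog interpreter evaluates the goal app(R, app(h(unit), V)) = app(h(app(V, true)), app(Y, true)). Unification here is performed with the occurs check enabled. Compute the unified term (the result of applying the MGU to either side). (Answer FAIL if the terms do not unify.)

Decompose app/2: R = h(app(V, true)),  app(h(unit), V) = app(Y, true).
Bind R := h(app(V, true)); no other remaining equation mentions R.
Decompose app/2: h(unit) = Y,  V = true.
Bind Y := h(unit); no other remaining equation mentions Y.
Bind V := true. Substituting into the earlier binding gives R := h(app(true, true)).
Applying the MGU to either side gives app(h(app(true, true)), app(h(unit), true)).

app(h(app(true, true)), app(h(unit), true))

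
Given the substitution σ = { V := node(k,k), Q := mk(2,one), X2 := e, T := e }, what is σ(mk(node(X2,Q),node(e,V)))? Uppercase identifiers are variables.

mk(node(e,mk(2,one)),node(e,node(k,k)))

Replace each occurrence of V with node(k,k).
Replace each occurrence of Q with mk(2,one).
Replace each occurrence of X2 with e.
Result: mk(node(e,mk(2,one)),node(e,node(k,k))).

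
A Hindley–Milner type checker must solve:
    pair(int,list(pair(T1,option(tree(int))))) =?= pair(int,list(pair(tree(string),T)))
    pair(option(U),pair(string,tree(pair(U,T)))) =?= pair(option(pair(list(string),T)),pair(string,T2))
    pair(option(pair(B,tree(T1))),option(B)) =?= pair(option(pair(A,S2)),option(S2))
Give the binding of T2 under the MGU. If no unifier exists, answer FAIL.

Decompose pair/2: int =?= int,  list(pair(T1,option(tree(int)))) =?= list(pair(tree(string),T)).
Delete trivial equation int =?= int.
Decompose list/1: pair(T1,option(tree(int))) =?= pair(tree(string),T).
Decompose pair/2: T1 =?= tree(string),  option(tree(int)) =?= T.
Bind T1 := tree(string); substituting into the one remaining equation that mentions T1 gives: pair(option(pair(B,tree(tree(string)))),option(B)) =?= pair(option(pair(A,S2)),option(S2)).
Bind T := option(tree(int)); substituting into the one remaining equation that mentions T gives: pair(option(U),pair(string,tree(pair(U,option(tree(int)))))) =?= pair(option(pair(list(string),option(tree(int)))),pair(string,T2)).
Decompose pair/2: option(U) =?= option(pair(list(string),option(tree(int)))),  pair(string,tree(pair(U,option(tree(int))))) =?= pair(string,T2).
Decompose option/1: U =?= pair(list(string),option(tree(int))).
Bind U := pair(list(string),option(tree(int))); substituting into the one remaining equation that mentions U gives: pair(string,tree(pair(pair(list(string),option(tree(int))),option(tree(int))))) =?= pair(string,T2).
Decompose pair/2: string =?= string,  tree(pair(pair(list(string),option(tree(int))),option(tree(int)))) =?= T2.
Delete trivial equation string =?= string.
Bind T2 := tree(pair(pair(list(string),option(tree(int))),option(tree(int)))); no other remaining equation mentions T2.
Decompose pair/2: option(pair(B,tree(tree(string)))) =?= option(pair(A,S2)),  option(B) =?= option(S2).
Decompose option/1: pair(B,tree(tree(string))) =?= pair(A,S2).
Decompose pair/2: B =?= A,  tree(tree(string)) =?= S2.
Bind B := A; substituting into the one remaining equation that mentions B gives: option(A) =?= option(S2).
Bind S2 := tree(tree(string)); substituting into the remaining equation gives: option(A) =?= option(tree(tree(string))).
Decompose option/1: A =?= tree(tree(string)).
Bind A := tree(tree(string)). Substituting into the earlier binding gives B := tree(tree(string)).
MGU = { T1 := tree(string), T := option(tree(int)), U := pair(list(string),option(tree(int))), T2 := tree(pair(pair(list(string),option(tree(int))),option(tree(int)))), B := tree(tree(string)), S2 := tree(tree(string)), A := tree(tree(string)) }, so T2 := tree(pair(pair(list(string),option(tree(int))),option(tree(int)))).

tree(pair(pair(list(string),option(tree(int))),option(tree(int))))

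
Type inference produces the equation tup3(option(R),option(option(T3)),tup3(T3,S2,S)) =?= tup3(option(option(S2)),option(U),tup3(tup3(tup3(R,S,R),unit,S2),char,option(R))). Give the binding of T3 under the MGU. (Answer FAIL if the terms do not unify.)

tup3(tup3(option(char),option(option(char)),option(char)),unit,char)

Decompose tup3/3: option(R) =?= option(option(S2)),  option(option(T3)) =?= option(U),  tup3(T3,S2,S) =?= tup3(tup3(tup3(R,S,R),unit,S2),char,option(R)).
Decompose option/1: R =?= option(S2).
Bind R := option(S2); substituting into the one remaining equation that mentions R gives: tup3(T3,S2,S) =?= tup3(tup3(tup3(option(S2),S,option(S2)),unit,S2),char,option(option(S2))).
Decompose option/1: option(T3) =?= U.
Bind U := option(T3); no other remaining equation mentions U.
Decompose tup3/3: T3 =?= tup3(tup3(option(S2),S,option(S2)),unit,S2),  S2 =?= char,  S =?= option(option(S2)).
Bind T3 := tup3(tup3(option(S2),S,option(S2)),unit,S2); no other remaining equation mentions T3. Substituting into the earlier binding gives U := option(tup3(tup3(option(S2),S,option(S2)),unit,S2)).
Bind S2 := char; substituting into the remaining equation gives: S =?= option(option(char)). Substituting into the earlier bindings gives R := option(char), U := option(tup3(tup3(option(char),S,option(char)),unit,char)), T3 := tup3(tup3(option(char),S,option(char)),unit,char).
Bind S := option(option(char)). Substituting into the earlier bindings gives U := option(tup3(tup3(option(char),option(option(char)),option(char)),unit,char)), T3 := tup3(tup3(option(char),option(option(char)),option(char)),unit,char).
MGU = { R -> option(char), U -> option(tup3(tup3(option(char),option(option(char)),option(char)),unit,char)), T3 -> tup3(tup3(option(char),option(option(char)),option(char)),unit,char), S2 -> char, S -> option(option(char)) }, so T3 -> tup3(tup3(option(char),option(option(char)),option(char)),unit,char).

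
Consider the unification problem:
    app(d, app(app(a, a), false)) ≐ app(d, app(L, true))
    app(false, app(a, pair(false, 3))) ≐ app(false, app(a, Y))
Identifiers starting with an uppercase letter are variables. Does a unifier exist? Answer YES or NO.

NO

Decompose app/2: d ≐ d,  app(app(a, a), false) ≐ app(L, true).
Delete trivial equation d ≐ d.
Decompose app/2: app(a, a) ≐ L,  false ≐ true.
Bind L := app(a, a); no other remaining equation mentions L.
Clash: constants false and true differ; no unifier exists.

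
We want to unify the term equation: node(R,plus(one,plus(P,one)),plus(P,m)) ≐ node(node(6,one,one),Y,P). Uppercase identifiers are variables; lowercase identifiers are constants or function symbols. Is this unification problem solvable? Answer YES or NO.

NO

Decompose node/3: R ≐ node(6,one,one),  plus(one,plus(P,one)) ≐ Y,  plus(P,m) ≐ P.
Bind R := node(6,one,one); no other remaining equation mentions R.
Bind Y := plus(one,plus(P,one)); no other remaining equation mentions Y.
Occurs check fails: P occurs in plus(P,m); the equation P ≐ plus(P,m) has no finite solution.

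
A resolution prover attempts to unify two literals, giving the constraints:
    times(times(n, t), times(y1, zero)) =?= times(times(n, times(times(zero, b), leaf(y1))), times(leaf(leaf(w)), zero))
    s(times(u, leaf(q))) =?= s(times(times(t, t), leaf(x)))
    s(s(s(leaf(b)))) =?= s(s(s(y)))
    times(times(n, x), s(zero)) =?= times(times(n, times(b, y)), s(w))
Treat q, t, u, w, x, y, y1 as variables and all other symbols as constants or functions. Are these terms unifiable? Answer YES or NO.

Decompose times/2: times(n, t) =?= times(n, times(times(zero, b), leaf(y1))),  times(y1, zero) =?= times(leaf(leaf(w)), zero).
Decompose times/2: n =?= n,  t =?= times(times(zero, b), leaf(y1)).
Delete trivial equation n =?= n.
Bind t := times(times(zero, b), leaf(y1)); substituting into the one remaining equation that mentions t gives: s(times(u, leaf(q))) =?= s(times(times(times(times(zero, b), leaf(y1)), times(times(zero, b), leaf(y1))), leaf(x))).
Decompose times/2: y1 =?= leaf(leaf(w)),  zero =?= zero.
Bind y1 := leaf(leaf(w)); substituting into the one remaining equation that mentions y1 gives: s(times(u, leaf(q))) =?= s(times(times(times(times(zero, b), leaf(leaf(leaf(w)))), times(times(zero, b), leaf(leaf(leaf(w))))), leaf(x))). Substituting into the earlier binding gives t := times(times(zero, b), leaf(leaf(leaf(w)))).
Delete trivial equation zero =?= zero.
Decompose s/1: times(u, leaf(q)) =?= times(times(times(times(zero, b), leaf(leaf(leaf(w)))), times(times(zero, b), leaf(leaf(leaf(w))))), leaf(x)).
Decompose times/2: u =?= times(times(times(zero, b), leaf(leaf(leaf(w)))), times(times(zero, b), leaf(leaf(leaf(w))))),  leaf(q) =?= leaf(x).
Bind u := times(times(times(zero, b), leaf(leaf(leaf(w)))), times(times(zero, b), leaf(leaf(leaf(w))))); no other remaining equation mentions u.
Decompose leaf/1: q =?= x.
Bind q := x; no other remaining equation mentions q.
Decompose s/1: s(s(leaf(b))) =?= s(s(y)).
Decompose s/1: s(leaf(b)) =?= s(y).
Decompose s/1: leaf(b) =?= y.
Bind y := leaf(b); substituting into the remaining equation gives: times(times(n, x), s(zero)) =?= times(times(n, times(b, leaf(b))), s(w)).
Decompose times/2: times(n, x) =?= times(n, times(b, leaf(b))),  s(zero) =?= s(w).
Decompose times/2: n =?= n,  x =?= times(b, leaf(b)).
Delete trivial equation n =?= n.
Bind x := times(b, leaf(b)); no other remaining equation mentions x. Substituting into the earlier binding gives q := times(b, leaf(b)).
Decompose s/1: zero =?= w.
Bind w := zero. Substituting into the earlier bindings gives t := times(times(zero, b), leaf(leaf(leaf(zero)))), y1 := leaf(leaf(zero)), u := times(times(times(zero, b), leaf(leaf(leaf(zero)))), times(times(zero, b), leaf(leaf(leaf(zero))))).
No equations remain and no clash or occurs-check failure arose, so a unifier exists.

YES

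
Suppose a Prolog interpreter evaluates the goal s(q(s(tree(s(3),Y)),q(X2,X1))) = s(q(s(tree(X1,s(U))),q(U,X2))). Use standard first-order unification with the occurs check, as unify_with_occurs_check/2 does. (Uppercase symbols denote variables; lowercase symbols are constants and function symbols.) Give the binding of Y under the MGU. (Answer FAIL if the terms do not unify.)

Decompose s/1: q(s(tree(s(3),Y)),q(X2,X1)) = q(s(tree(X1,s(U))),q(U,X2)).
Decompose q/2: s(tree(s(3),Y)) = s(tree(X1,s(U))),  q(X2,X1) = q(U,X2).
Decompose s/1: tree(s(3),Y) = tree(X1,s(U)).
Decompose tree/2: s(3) = X1,  Y = s(U).
Bind X1 := s(3); substituting into the one remaining equation that mentions X1 gives: q(X2,s(3)) = q(U,X2).
Bind Y := s(U); no other remaining equation mentions Y.
Decompose q/2: X2 = U,  s(3) = X2.
Bind X2 := U; substituting into the remaining equation gives: s(3) = U.
Bind U := s(3). Substituting into the earlier bindings gives Y := s(s(3)), X2 := s(3).
MGU = { X1 = s(3), Y = s(s(3)), X2 = s(3), U = s(3) }, so Y = s(s(3)).

s(s(3))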